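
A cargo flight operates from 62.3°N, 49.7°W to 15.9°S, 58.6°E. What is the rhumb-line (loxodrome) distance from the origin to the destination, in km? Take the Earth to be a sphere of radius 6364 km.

13069 km

Rhumb course C = atan2(Δλ, Δψ) with Δψ = ln[tan(π/4+φ₂/2)/tan(π/4+φ₁/2)] = -1.6813, Δλ = +1.8902 → C = 131.65°
d = R·|Δφ| / |cos C| = 6364·1.36485 / 0.66462 = 13069 km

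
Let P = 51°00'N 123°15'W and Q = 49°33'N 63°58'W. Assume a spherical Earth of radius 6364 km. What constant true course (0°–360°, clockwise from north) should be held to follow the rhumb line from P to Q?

92.2°

Δψ = ln[tan(π/4+φ₂/2)/tan(π/4+φ₁/2)] = -0.0396
Δλ = +1.0347 rad (taken the short way round)
course = atan2(Δλ, Δψ) = 92.19°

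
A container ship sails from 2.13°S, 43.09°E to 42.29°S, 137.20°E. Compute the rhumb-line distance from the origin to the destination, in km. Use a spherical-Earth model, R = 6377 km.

Δψ = ln[tan(π/4+φ₂/2)/tan(π/4+φ₁/2)] = -0.7788;  Δφ = -0.7009 rad,  Δλ = +1.6425 rad
q = Δφ/Δψ = 0.9000
d = R·√(Δφ² + q²Δλ²) = 6377·1.63602 = 10433 km

10433 km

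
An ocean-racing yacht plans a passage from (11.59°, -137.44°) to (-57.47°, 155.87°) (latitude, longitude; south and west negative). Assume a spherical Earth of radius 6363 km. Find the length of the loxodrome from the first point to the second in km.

Rhumb course C = atan2(Δλ, Δψ) with Δψ = ln[tan(π/4+φ₂/2)/tan(π/4+φ₁/2)] = -1.4355, Δλ = -1.1640 → C = 219.04°
d = R·|Δφ| / |cos C| = 6363·1.20532 / 0.77675 = 9874 km

9874 km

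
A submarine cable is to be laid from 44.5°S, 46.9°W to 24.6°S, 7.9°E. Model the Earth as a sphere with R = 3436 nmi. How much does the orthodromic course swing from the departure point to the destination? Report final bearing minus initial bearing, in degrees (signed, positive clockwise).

-33.2°

At departure: θ₁ = atan2(sin Δλ cos φ₂, cos φ₁ sin φ₂ − sin φ₁ cos φ₂ cos Δλ) = 84.58°
At arrival: θ₂ = atan2(sin Δλ cos φ₁, −cos φ₂ sin φ₁ + sin φ₂ cos φ₁ cos Δλ) = 51.35°
Δθ = θ₂ − θ₁ = -33.2°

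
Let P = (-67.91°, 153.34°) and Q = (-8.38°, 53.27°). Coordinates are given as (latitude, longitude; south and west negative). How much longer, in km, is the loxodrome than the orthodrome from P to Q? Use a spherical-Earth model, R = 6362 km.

649 km

Great circle: cos σ = sin φ₁ sin φ₂ + cos φ₁ cos φ₂ cos Δλ,  σ = 1.5008 rad → d_gc = 9547.8 km
Rhumb line: Δψ = +1.4870, q = Δφ/Δψ = 0.6987, d_rh = R√(Δφ²+q²Δλ²) = 10196.7 km
Excess = 10196.7 − 9547.8 = 648.9 ≈ 649 km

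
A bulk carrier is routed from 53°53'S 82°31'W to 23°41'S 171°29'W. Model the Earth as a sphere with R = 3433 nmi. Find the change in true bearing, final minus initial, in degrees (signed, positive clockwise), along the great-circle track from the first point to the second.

+65.0°

At departure: θ₁ = atan2(sin Δλ cos φ₂, cos φ₁ sin φ₂ − sin φ₁ cos φ₂ cos Δλ) = 256.29°
At arrival: θ₂ = atan2(sin Δλ cos φ₁, −cos φ₂ sin φ₁ + sin φ₂ cos φ₁ cos Δλ) = 321.30°
Δθ = θ₂ − θ₁ = +65.0°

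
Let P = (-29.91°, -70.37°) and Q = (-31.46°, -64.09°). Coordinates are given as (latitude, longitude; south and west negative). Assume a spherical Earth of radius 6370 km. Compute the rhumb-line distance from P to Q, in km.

Rhumb course C = atan2(Δλ, Δψ) with Δψ = ln[tan(π/4+φ₂/2)/tan(π/4+φ₁/2)] = -0.0315, Δλ = +0.1096 → C = 106.01°
d = R·|Δφ| / |cos C| = 6370·0.02705 / 0.27588 = 625 km

625 km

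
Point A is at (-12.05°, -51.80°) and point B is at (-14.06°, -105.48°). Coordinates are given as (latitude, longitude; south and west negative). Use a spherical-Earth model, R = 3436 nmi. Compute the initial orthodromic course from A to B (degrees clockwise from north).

θ = atan2( sin Δλ·cos φ₂ ,  cos φ₁ sin φ₂ − sin φ₁ cos φ₂ cos Δλ )
  = atan2(-0.7816, -0.1176) = 261.44°

261.4°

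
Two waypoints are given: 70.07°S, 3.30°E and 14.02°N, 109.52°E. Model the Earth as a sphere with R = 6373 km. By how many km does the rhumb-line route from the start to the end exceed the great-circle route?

707 km

Great circle: cos σ = sin φ₁ sin φ₂ + cos φ₁ cos φ₂ cos Δλ,  σ = 1.8967 rad → d_gc = 12087.4 km
Rhumb line: Δψ = +1.9862, q = Δφ/Δψ = 0.7389, d_rh = R√(Δφ²+q²Δλ²) = 12794.7 km
Excess = 12794.7 − 12087.4 = 707.3 ≈ 707 km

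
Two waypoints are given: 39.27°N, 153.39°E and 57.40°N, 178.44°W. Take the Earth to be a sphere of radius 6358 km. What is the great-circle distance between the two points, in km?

cos σ = sin φ₁ sin φ₂ + cos φ₁ cos φ₂ cos Δλ
      = sin(39.27°)sin(57.40°) + cos(39.27°)cos(57.40°)cos(28.17°) = 0.9009
σ = 25.717° → d = Rσ = 6358·0.44885 = 2854 km

2854 km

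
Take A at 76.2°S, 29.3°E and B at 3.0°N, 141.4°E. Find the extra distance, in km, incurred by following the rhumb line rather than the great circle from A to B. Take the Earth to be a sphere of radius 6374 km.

967 km

Great circle: cos σ = sin φ₁ sin φ₂ + cos φ₁ cos φ₂ cos Δλ,  σ = 1.7117 rad → d_gc = 10910.4 km
Rhumb line: Δψ = +2.1642, q = Δφ/Δψ = 0.6387, d_rh = R√(Δφ²+q²Δλ²) = 11877.4 km
Excess = 11877.4 − 10910.4 = 967.0 ≈ 967 km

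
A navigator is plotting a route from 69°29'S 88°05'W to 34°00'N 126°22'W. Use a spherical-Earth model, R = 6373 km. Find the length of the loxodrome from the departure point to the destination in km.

Δψ = ln[tan(π/4+φ₂/2)/tan(π/4+φ₁/2)] = +2.3410;  Δφ = +1.8061 rad,  Δλ = -0.6682 rad
q = Δφ/Δψ = 0.7715
d = R·√(Δφ² + q²Δλ²) = 6373·1.87825 = 11970 km

11970 km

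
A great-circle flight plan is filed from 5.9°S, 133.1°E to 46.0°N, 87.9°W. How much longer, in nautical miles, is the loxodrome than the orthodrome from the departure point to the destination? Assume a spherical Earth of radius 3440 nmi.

514 nmi

Great circle: cos σ = sin φ₁ sin φ₂ + cos φ₁ cos φ₂ cos Δλ,  σ = 2.2086 rad → d_gc = 7597.6 nmi
Rhumb line: Δψ = +1.0094, q = Δφ/Δψ = 0.8974, d_rh = R√(Δφ²+q²Δλ²) = 8111.3 nmi
Excess = 8111.3 − 7597.6 = 513.7 ≈ 514 nmi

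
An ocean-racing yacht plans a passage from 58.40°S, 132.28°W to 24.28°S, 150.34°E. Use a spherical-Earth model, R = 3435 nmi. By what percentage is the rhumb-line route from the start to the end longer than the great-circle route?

3.9%

Great circle: σ = 1.0989 rad → d_gc = Rσ = 3774.7 nmi
Rhumb: Δφ = +0.5955, Δλ = -1.3505, Δψ = +0.8254, q = Δφ/Δψ = 0.7215 → d_rh = R√(Δφ²+q²Δλ²) = 3922.7 nmi
Excess = (3922.7 − 3774.7) / 3774.7 = 148.0 / 3774.7 = 3.92% ≈ 3.9%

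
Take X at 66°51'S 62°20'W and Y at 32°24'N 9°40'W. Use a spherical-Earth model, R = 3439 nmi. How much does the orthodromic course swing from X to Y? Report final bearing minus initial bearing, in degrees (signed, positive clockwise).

At departure: θ₁ = atan2(sin Δλ cos φ₂, cos φ₁ sin φ₂ − sin φ₁ cos φ₂ cos Δλ) = 44.57°
At arrival: θ₂ = atan2(sin Δλ cos φ₁, −cos φ₂ sin φ₁ + sin φ₂ cos φ₁ cos Δλ) = 19.07°
Δθ = θ₂ − θ₁ = -25.5°

-25.5°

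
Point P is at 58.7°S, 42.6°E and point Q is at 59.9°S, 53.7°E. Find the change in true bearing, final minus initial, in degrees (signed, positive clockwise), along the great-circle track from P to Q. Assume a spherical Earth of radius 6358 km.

At departure: θ₁ = atan2(sin Δλ cos φ₂, cos φ₁ sin φ₂ − sin φ₁ cos φ₂ cos Δλ) = 106.70°
At arrival: θ₂ = atan2(sin Δλ cos φ₁, −cos φ₂ sin φ₁ + sin φ₂ cos φ₁ cos Δλ) = 97.14°
Δθ = θ₂ − θ₁ = -9.6°

-9.6°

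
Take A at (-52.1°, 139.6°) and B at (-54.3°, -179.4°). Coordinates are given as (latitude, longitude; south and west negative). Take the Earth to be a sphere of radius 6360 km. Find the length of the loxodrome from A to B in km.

Rhumb course C = atan2(Δλ, Δψ) with Δψ = ln[tan(π/4+φ₂/2)/tan(π/4+φ₁/2)] = -0.0641, Δλ = +0.7156 → C = 95.12°
d = R·|Δφ| / |cos C| = 6360·0.03840 / 0.08924 = 2736 km

2736 km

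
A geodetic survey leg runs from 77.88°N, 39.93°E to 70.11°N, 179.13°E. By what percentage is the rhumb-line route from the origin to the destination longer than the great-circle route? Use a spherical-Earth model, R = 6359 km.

Great circle: σ = 0.5250 rad → d_gc = Rσ = 3338.6 km
Rhumb: Δφ = -0.1356, Δλ = +2.4295, Δψ = -0.5017, q = Δφ/Δψ = 0.2703 → d_rh = R√(Δφ²+q²Δλ²) = 4263.8 km
Excess = (4263.8 − 3338.6) / 3338.6 = 925.2 / 3338.6 = 27.71% ≈ 27.7%

27.7%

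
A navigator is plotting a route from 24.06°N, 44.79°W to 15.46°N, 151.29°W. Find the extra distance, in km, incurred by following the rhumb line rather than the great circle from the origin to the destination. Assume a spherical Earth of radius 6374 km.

262 km

Great circle: cos σ = sin φ₁ sin φ₂ + cos φ₁ cos φ₂ cos Δλ,  σ = 1.7125 rad → d_gc = 10915.8 km
Rhumb line: Δψ = -0.1597, q = Δφ/Δψ = 0.9400, d_rh = R√(Δφ²+q²Δλ²) = 11178.0 km
Excess = 11178.0 − 10915.8 = 262.2 ≈ 262 km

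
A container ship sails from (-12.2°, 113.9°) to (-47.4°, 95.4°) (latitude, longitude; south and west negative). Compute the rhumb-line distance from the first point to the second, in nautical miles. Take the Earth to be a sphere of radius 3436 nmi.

2310 nmi

Rhumb course C = atan2(Δλ, Δψ) with Δψ = ln[tan(π/4+φ₂/2)/tan(π/4+φ₁/2)] = -0.7273, Δλ = -0.3229 → C = 203.94°
d = R·|Δφ| / |cos C| = 3436·0.61436 / 0.91399 = 2310 nmi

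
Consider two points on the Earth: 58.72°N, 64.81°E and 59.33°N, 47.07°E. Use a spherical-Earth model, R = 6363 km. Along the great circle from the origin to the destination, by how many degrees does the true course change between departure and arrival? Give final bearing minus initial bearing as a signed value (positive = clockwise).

Initial bearing θ₁ = atan2(sin Δλ cos φ₂, cos φ₁ sin φ₂ − sin φ₁ cos φ₂ cos Δλ) = 281.41°
Final bearing θ₂ = (initial bearing from the destination back to the start) + 180° = 266.17°
Δθ = θ₂ − θ₁ = -15.2°

-15.2°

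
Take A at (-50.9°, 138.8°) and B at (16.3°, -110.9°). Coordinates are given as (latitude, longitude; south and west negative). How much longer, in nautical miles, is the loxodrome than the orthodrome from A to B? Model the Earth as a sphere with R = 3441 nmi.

197 nmi

Great circle: cos σ = sin φ₁ sin φ₂ + cos φ₁ cos φ₂ cos Δλ,  σ = 2.0129 rad → d_gc = 6926.30 nmi
Rhumb line: Δψ = +1.3238, q = Δφ/Δψ = 0.8860, d_rh = R√(Δφ²+q²Δλ²) = 7122.83 nmi
Excess = 7122.83 − 6926.30 = 196.53 ≈ 197 nmi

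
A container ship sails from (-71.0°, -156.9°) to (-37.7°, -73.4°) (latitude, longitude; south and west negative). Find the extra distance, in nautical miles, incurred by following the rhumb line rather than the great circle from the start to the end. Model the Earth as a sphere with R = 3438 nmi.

207 nmi

Great circle: cos σ = sin φ₁ sin φ₂ + cos φ₁ cos φ₂ cos Δλ,  σ = 0.9180 rad → d_gc = 3156.3 nmi
Rhumb line: Δψ = +1.0764, q = Δφ/Δψ = 0.5400, d_rh = R√(Δφ²+q²Δλ²) = 3363.3 nmi
Excess = 3363.3 − 3156.3 = 207.0 ≈ 207 nmi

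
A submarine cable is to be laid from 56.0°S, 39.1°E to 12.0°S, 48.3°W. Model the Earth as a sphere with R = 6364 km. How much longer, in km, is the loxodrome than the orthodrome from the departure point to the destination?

Great circle: cos σ = sin φ₁ sin φ₂ + cos φ₁ cos φ₂ cos Δλ,  σ = 1.3723 rad → d_gc = 8733.4 km
Rhumb line: Δψ = +0.9741, q = Δφ/Δψ = 0.7884, d_rh = R√(Δφ²+q²Δλ²) = 9080.8 km
Excess = 9080.8 − 8733.4 = 347.4 ≈ 347 km

347 km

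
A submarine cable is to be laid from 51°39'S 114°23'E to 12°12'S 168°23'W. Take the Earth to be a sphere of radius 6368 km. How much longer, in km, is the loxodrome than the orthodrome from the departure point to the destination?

Great circle: cos σ = sin φ₁ sin φ₂ + cos φ₁ cos φ₂ cos Δλ,  σ = 1.2664 rad → d_gc = 8064.3 km
Rhumb line: Δψ = +0.8417, q = Δφ/Δψ = 0.8180, d_rh = R√(Δφ²+q²Δλ²) = 8278.2 km
Excess = 8278.2 − 8064.3 = 213.9 ≈ 214 km

214 km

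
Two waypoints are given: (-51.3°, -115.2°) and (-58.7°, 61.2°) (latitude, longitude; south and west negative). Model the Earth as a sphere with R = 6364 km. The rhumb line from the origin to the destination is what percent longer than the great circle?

Great circle: σ = 1.2210 rad → d_gc = Rσ = 7770.8 km
Rhumb: Δφ = -0.1292, Δλ = +3.0788, Δψ = -0.2260, q = Δφ/Δψ = 0.5715 → d_rh = R√(Δφ²+q²Δλ²) = 11228.5 km
Excess = (11228.5 − 7770.8) / 7770.8 = 3457.7 / 7770.8 = 44.50% ≈ 44.5%

44.5%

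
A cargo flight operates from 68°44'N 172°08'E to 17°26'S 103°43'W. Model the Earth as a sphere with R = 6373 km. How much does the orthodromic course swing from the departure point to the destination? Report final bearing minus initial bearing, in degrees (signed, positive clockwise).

+56.3°

Initial bearing θ₁ = atan2(sin Δλ cos φ₂, cos φ₁ sin φ₂ − sin φ₁ cos φ₂ cos Δλ) = 101.86°
Final bearing θ₂ = (initial bearing from the destination back to the start) + 180° = 158.16°
Δθ = θ₂ − θ₁ = +56.3°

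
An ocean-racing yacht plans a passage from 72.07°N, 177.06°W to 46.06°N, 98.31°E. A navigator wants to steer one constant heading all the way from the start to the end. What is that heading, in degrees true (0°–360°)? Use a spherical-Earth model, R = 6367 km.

Δψ = ln[tan(π/4+φ₂/2)/tan(π/4+φ₁/2)] = -0.9389
Δλ = -1.4771 rad (taken the short way round)
course = atan2(Δλ, Δψ) = 237.56°

237.6°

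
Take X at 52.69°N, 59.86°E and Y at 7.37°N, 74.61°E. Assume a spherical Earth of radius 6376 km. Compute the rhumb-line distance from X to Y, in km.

5223 km

Rhumb course C = atan2(Δλ, Δψ) with Δψ = ln[tan(π/4+φ₂/2)/tan(π/4+φ₁/2)] = -0.9569, Δλ = +0.2574 → C = 164.94°
d = R·|Δφ| / |cos C| = 6376·0.79098 / 0.96566 = 5223 km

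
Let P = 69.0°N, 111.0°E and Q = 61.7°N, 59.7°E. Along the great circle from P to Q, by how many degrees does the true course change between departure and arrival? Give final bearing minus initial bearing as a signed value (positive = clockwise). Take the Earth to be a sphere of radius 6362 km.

-47.2°

At departure: θ₁ = atan2(sin Δλ cos φ₂, cos φ₁ sin φ₂ − sin φ₁ cos φ₂ cos Δλ) = 275.99°
At arrival: θ₂ = atan2(sin Δλ cos φ₁, −cos φ₂ sin φ₁ + sin φ₂ cos φ₁ cos Δλ) = 228.75°
Δθ = θ₂ − θ₁ = -47.2°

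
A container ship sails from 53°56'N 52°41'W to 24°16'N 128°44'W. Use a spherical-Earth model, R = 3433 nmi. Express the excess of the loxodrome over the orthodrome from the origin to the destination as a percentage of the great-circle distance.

3.4%

Great circle: σ = 1.0910 rad → d_gc = Rσ = 3745.4 nmi
Rhumb: Δφ = -0.5178, Δλ = -1.3273, Δψ = -0.6854, q = Δφ/Δψ = 0.7554 → d_rh = R√(Δφ²+q²Δλ²) = 3874.2 nmi
Excess = (3874.2 − 3745.4) / 3745.4 = 128.8 / 3745.4 = 3.44% ≈ 3.4%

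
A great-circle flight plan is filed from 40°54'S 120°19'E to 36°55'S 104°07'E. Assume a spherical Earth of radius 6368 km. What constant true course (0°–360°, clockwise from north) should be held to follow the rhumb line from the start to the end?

Meridional parts: M(φ₁)=-0.7836, M(φ₂)=-0.6942 → ΔM = +0.0894;  Δλ = -0.2827 rad
tan C = Δλ / ΔM = -3.1632 → C = 287.54°

287.5°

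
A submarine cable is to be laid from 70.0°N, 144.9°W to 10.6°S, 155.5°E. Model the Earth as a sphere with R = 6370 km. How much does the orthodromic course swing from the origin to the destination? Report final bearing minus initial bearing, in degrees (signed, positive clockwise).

At departure: θ₁ = atan2(sin Δλ cos φ₂, cos φ₁ sin φ₂ − sin φ₁ cos φ₂ cos Δλ) = 237.97°
At arrival: θ₂ = atan2(sin Δλ cos φ₁, −cos φ₂ sin φ₁ + sin φ₂ cos φ₁ cos Δλ) = 197.16°
Δθ = θ₂ − θ₁ = -40.8°

-40.8°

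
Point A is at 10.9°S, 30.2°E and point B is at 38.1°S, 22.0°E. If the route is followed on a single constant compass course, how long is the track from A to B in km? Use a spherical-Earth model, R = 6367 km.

3131 km

Δψ = ln[tan(π/4+φ₂/2)/tan(π/4+φ₁/2)] = -0.5288;  Δφ = -0.4747 rad,  Δλ = -0.1431 rad
q = Δφ/Δψ = 0.8977
d = R·√(Δφ² + q²Δλ²) = 6367·0.49181 = 3131 km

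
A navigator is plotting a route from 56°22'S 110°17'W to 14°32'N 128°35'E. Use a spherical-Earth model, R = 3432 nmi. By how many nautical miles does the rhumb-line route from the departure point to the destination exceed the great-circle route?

Great circle: cos σ = sin φ₁ sin φ₂ + cos φ₁ cos φ₂ cos Δλ,  σ = 2.0785 rad → d_gc = 7133.3 nmi
Rhumb line: Δψ = +1.4530, q = Δφ/Δψ = 0.8517, d_rh = R√(Δφ²+q²Δλ²) = 7498.2 nmi
Excess = 7498.2 − 7133.3 = 364.9 ≈ 365 nmi

365 nmi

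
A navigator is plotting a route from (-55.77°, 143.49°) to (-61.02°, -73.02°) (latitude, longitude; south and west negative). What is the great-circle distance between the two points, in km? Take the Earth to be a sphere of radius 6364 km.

6633 km

Haversine: a = sin²(Δφ/2)+cos φ₁ cos φ₂ sin²(Δλ/2) = 0.24790;  σ = 2·atan2(√a,√(1−a))
σ = 59.721° → d = Rσ = 6364·1.04233 = 6633 km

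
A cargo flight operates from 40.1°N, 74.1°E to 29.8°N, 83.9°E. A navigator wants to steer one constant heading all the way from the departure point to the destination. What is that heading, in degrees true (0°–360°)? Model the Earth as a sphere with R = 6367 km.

Δψ = ln[tan(π/4+φ₂/2)/tan(π/4+φ₁/2)] = -0.2199
Δλ = +0.1710 rad (taken the short way round)
course = atan2(Δλ, Δψ) = 142.12°

142.1°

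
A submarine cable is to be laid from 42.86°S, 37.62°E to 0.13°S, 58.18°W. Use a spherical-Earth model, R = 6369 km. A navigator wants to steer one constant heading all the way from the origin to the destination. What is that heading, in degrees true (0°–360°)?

296.3°

Meridional parts: M(φ₁)=-0.8295, M(φ₂)=-0.0023 → ΔM = +0.8272;  Δλ = -1.6720 rad
tan C = Δλ / ΔM = -2.0212 → C = 296.32°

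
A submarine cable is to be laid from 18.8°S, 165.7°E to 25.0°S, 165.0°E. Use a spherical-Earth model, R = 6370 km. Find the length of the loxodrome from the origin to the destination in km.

Rhumb course C = atan2(Δλ, Δψ) with Δψ = ln[tan(π/4+φ₂/2)/tan(π/4+φ₁/2)] = -0.1167, Δλ = -0.0122 → C = 185.98°
d = R·|Δφ| / |cos C| = 6370·0.10821 / 0.99456 = 693 km

693 km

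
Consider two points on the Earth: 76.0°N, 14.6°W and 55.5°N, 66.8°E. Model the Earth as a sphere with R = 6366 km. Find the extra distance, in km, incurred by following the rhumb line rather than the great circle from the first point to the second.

Great circle: cos σ = sin φ₁ sin φ₂ + cos φ₁ cos φ₂ cos Δλ,  σ = 0.6091 rad → d_gc = 3877.8 km
Rhumb line: Δψ = -0.9278, q = Δφ/Δψ = 0.3856, d_rh = R√(Δφ²+q²Δλ²) = 4165.7 km
Excess = 4165.7 − 3877.8 = 287.9 ≈ 288 km

288 km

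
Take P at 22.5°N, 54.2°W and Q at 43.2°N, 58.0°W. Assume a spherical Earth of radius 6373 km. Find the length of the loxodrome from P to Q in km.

2329 km

Δψ = ln[tan(π/4+φ₂/2)/tan(π/4+φ₁/2)] = +0.4344;  Δφ = +0.3613 rad,  Δλ = -0.0663 rad
q = Δφ/Δψ = 0.8316
d = R·√(Δφ² + q²Δλ²) = 6373·0.36547 = 2329 km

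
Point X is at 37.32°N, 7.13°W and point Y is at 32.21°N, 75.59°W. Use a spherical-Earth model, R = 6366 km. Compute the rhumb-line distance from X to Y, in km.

Rhumb course C = atan2(Δλ, Δψ) with Δψ = ln[tan(π/4+φ₂/2)/tan(π/4+φ₁/2)] = -0.1086, Δλ = -1.1949 → C = 264.80°
d = R·|Δφ| / |cos C| = 6366·0.08919 / 0.09055 = 6270 km

6270 km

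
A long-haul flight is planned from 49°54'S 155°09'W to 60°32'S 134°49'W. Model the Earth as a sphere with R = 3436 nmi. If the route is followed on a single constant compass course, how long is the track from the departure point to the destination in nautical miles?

940 nmi

Δψ = ln[tan(π/4+φ₂/2)/tan(π/4+φ₁/2)] = -0.3278;  Δφ = -0.1856 rad,  Δλ = +0.3549 rad
q = Δφ/Δψ = 0.5662
d = R·√(Δφ² + q²Δλ²) = 3436·0.27354 = 940 nmi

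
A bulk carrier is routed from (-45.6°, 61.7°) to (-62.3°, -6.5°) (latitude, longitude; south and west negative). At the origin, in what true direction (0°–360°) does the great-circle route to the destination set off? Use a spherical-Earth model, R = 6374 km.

221.0°

θ = atan2( sin Δλ·cos φ₂ ,  cos φ₁ sin φ₂ − sin φ₁ cos φ₂ cos Δλ )
  = atan2(-0.4316, -0.4961) = 221.02°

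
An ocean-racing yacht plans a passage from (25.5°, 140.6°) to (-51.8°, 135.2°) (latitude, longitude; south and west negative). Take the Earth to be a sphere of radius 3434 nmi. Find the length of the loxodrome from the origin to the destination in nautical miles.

4642 nmi

Δψ = ln[tan(π/4+φ₂/2)/tan(π/4+φ₁/2)] = -1.5210;  Δφ = -1.3491 rad,  Δλ = -0.0942 rad
q = Δφ/Δψ = 0.8870
d = R·√(Δφ² + q²Δλ²) = 3434·1.35173 = 4642 nmi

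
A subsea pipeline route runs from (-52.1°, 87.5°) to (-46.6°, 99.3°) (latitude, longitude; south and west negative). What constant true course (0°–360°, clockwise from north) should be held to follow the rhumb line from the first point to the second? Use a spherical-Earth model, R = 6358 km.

Δψ = ln[tan(π/4+φ₂/2)/tan(π/4+φ₁/2)] = +0.1476
Δλ = +0.2059 rad (taken the short way round)
course = atan2(Δλ, Δψ) = 54.38°

54.4°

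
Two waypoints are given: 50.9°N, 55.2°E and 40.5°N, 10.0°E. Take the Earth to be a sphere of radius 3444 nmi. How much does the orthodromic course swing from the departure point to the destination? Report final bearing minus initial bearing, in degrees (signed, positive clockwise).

-33.3°

At departure: θ₁ = atan2(sin Δλ cos φ₂, cos φ₁ sin φ₂ − sin φ₁ cos φ₂ cos Δλ) = 269.34°
At arrival: θ₂ = atan2(sin Δλ cos φ₁, −cos φ₂ sin φ₁ + sin φ₂ cos φ₁ cos Δλ) = 236.03°
Δθ = θ₂ − θ₁ = -33.3°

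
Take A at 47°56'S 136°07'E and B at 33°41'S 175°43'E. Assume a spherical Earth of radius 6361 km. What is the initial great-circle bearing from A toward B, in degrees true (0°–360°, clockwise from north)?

78.9°

θ = atan2( sin Δλ·cos φ₂ ,  cos φ₁ sin φ₂ − sin φ₁ cos φ₂ cos Δλ )
  = atan2(+0.5304, +0.1044) = 78.87°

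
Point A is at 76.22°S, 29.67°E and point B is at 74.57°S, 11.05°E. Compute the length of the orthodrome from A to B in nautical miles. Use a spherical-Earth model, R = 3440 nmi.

cos σ = sin φ₁ sin φ₂ + cos φ₁ cos φ₂ cos Δλ
      = sin(-76.22°)sin(-74.57°) + cos(-76.22°)cos(-74.57°)cos(-18.62°) = 0.9963
σ = 4.951° → d = Rσ = 3440·0.08642 = 297 nmi

297 nmi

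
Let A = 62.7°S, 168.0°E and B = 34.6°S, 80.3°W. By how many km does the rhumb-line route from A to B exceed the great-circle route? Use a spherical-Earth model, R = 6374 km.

870 km

Great circle: cos σ = sin φ₁ sin φ₂ + cos φ₁ cos φ₂ cos Δλ,  σ = 1.1972 rad → d_gc = 7630.7 km
Rhumb line: Δψ = +0.7710, q = Δφ/Δψ = 0.6361, d_rh = R√(Δφ²+q²Δλ²) = 8500.4 km
Excess = 8500.4 − 7630.7 = 869.7 ≈ 870 km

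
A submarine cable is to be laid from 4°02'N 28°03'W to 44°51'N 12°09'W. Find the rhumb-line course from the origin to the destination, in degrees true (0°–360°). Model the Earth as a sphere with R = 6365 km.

Δψ = ln[tan(π/4+φ₂/2)/tan(π/4+φ₁/2)] = +0.8072
Δλ = +0.2775 rad (taken the short way round)
course = atan2(Δλ, Δψ) = 18.97°

19.0°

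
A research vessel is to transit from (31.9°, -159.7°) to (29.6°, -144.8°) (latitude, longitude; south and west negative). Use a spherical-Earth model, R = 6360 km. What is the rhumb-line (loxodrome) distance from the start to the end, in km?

1444 km

Rhumb course C = atan2(Δλ, Δψ) with Δψ = ln[tan(π/4+φ₂/2)/tan(π/4+φ₁/2)] = -0.0467, Δλ = +0.2601 → C = 100.18°
d = R·|Δφ| / |cos C| = 6360·0.04014 / 0.17681 = 1444 km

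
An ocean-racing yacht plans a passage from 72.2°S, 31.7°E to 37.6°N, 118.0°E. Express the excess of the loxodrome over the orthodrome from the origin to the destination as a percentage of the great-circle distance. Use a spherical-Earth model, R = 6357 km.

2.4%

Great circle: σ = 2.1716 rad → d_gc = Rσ = 13804.9 km
Rhumb: Δφ = +1.9164, Δλ = +1.5062, Δψ = +2.5632, q = Δφ/Δψ = 0.7476 → d_rh = R√(Δφ²+q²Δλ²) = 14130.0 km
Excess = (14130.0 − 13804.9) / 13804.9 = 325.1 / 13804.9 = 2.355% ≈ 2.4%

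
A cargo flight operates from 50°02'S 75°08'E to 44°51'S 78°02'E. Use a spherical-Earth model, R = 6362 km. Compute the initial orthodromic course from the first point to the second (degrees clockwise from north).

θ = atan2( sin Δλ·cos φ₂ ,  cos φ₁ sin φ₂ − sin φ₁ cos φ₂ cos Δλ )
  = atan2(+0.0359, +0.0896) = 21.81°

21.8°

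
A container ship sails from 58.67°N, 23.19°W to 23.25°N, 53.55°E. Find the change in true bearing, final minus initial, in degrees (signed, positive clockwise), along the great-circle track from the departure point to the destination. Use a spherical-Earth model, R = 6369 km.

+57.2°

Initial bearing θ₁ = atan2(sin Δλ cos φ₂, cos φ₁ sin φ₂ − sin φ₁ cos φ₂ cos Δλ) = 88.38°
Final bearing θ₂ = (initial bearing from the destination back to the start) + 180° = 145.55°
Δθ = θ₂ − θ₁ = +57.2°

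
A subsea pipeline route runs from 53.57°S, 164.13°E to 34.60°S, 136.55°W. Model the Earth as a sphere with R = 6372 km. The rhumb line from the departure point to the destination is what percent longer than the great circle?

Great circle: σ = 0.7866 rad → d_gc = Rσ = 5011.91 km
Rhumb: Δφ = +0.3311, Δλ = +1.0353, Δψ = +0.4671, q = Δφ/Δψ = 0.7088 → d_rh = R√(Δφ²+q²Δλ²) = 5129.67 km
Excess = (5129.67 − 5011.91) / 5011.91 = 117.76 / 5011.91 = 2.3496% ≈ 2.3%

2.3%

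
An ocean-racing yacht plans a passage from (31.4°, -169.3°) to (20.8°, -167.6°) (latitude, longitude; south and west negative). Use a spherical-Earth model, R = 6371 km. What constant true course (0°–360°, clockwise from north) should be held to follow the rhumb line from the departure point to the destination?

Meridional parts: M(φ₁)=+0.5777, M(φ₂)=+0.3713 → ΔM = -0.2064;  Δλ = +0.0297 rad
tan C = Δλ / ΔM = -0.1437 → C = 171.82°

171.8°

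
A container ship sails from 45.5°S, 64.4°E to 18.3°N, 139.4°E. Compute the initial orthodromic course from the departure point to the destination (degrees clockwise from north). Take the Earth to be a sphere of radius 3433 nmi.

66.7°

N = sin Δλ·cos φ₂ = +0.9171;  D = cos φ₁ sin φ₂ − sin φ₁ cos φ₂ cos Δλ = +0.3953
initial course = atan2(N, D) = 66.68°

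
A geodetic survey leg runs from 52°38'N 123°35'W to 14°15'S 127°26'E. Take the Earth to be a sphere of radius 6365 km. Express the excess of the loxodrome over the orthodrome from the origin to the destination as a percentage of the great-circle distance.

Great circle: σ = 1.9682 rad → d_gc = Rσ = 12527.3 km
Rhumb: Δφ = -1.1673, Δλ = -1.9021, Δψ = -1.3356, q = Δφ/Δψ = 0.8740 → d_rh = R√(Δφ²+q²Δλ²) = 12930.0 km
Excess = (12930.0 − 12527.3) / 12527.3 = 402.7 / 12527.3 = 3.21% ≈ 3.2%

3.2%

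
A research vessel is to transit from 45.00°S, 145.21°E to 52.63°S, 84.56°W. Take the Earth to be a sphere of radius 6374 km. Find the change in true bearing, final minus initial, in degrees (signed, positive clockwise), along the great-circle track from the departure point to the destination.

At departure: θ₁ = atan2(sin Δλ cos φ₂, cos φ₁ sin φ₂ − sin φ₁ cos φ₂ cos Δλ) = 151.09°
At arrival: θ₂ = atan2(sin Δλ cos φ₁, −cos φ₂ sin φ₁ + sin φ₂ cos φ₁ cos Δλ) = 34.27°
Δθ = θ₂ − θ₁ = -116.8°

-116.8°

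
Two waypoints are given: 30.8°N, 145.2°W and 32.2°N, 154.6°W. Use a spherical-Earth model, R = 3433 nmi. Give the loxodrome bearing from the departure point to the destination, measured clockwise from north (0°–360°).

279.9°

Δψ = ln[tan(π/4+φ₂/2)/tan(π/4+φ₁/2)] = +0.0287
Δλ = -0.1641 rad (taken the short way round)
course = atan2(Δλ, Δψ) = 279.91°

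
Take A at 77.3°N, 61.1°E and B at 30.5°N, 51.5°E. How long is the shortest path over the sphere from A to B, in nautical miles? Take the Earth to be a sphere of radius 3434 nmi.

2817 nmi

Haversine: a = sin²(Δφ/2)+cos φ₁ cos φ₂ sin²(Δλ/2) = 0.15905;  σ = 2·atan2(√a,√(1−a))
σ = 47.008° → d = Rσ = 3434·0.82045 = 2817 nmi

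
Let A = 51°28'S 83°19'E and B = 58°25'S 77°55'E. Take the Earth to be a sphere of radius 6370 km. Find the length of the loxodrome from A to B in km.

846 km

Rhumb course C = atan2(Δλ, Δψ) with Δψ = ln[tan(π/4+φ₂/2)/tan(π/4+φ₁/2)] = -0.2118, Δλ = -0.0942 → C = 203.99°
d = R·|Δφ| / |cos C| = 6370·0.12130 / 0.91365 = 846 km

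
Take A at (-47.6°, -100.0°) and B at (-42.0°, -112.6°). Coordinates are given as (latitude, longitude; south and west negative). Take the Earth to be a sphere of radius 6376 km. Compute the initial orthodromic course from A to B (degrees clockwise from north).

θ = atan2( sin Δλ·cos φ₂ ,  cos φ₁ sin φ₂ − sin φ₁ cos φ₂ cos Δλ )
  = atan2(-0.1621, +0.0844) = 297.49°

297.5°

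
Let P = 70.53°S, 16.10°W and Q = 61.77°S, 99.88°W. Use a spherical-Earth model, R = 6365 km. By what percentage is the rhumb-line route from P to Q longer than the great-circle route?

8.1%

Great circle: σ = 0.5591 rad → d_gc = Rσ = 3558.4 km
Rhumb: Δφ = +0.1529, Δλ = -1.4622, Δψ = +0.3823, q = Δφ/Δψ = 0.3999 → d_rh = R√(Δφ²+q²Δλ²) = 3846.8 km
Excess = (3846.8 − 3558.4) / 3558.4 = 288.4 / 3558.4 = 8.10% ≈ 8.1%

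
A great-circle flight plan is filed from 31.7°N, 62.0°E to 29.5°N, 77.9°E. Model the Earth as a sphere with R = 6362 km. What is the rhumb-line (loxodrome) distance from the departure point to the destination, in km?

1539 km

Rhumb course C = atan2(Δλ, Δψ) with Δψ = ln[tan(π/4+φ₂/2)/tan(π/4+φ₁/2)] = -0.0446, Δλ = +0.2775 → C = 99.13°
d = R·|Δφ| / |cos C| = 6362·0.03840 / 0.15873 = 1539 km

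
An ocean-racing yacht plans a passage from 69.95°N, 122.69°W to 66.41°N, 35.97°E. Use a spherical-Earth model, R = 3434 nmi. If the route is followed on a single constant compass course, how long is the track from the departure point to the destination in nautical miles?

Δψ = ln[tan(π/4+φ₂/2)/tan(π/4+φ₁/2)] = -0.1666;  Δφ = -0.0618 rad,  Δλ = +2.7691 rad
q = Δφ/Δψ = 0.3709
d = R·√(Δφ² + q²Δλ²) = 3434·1.02891 = 3533 nmi

3533 nmi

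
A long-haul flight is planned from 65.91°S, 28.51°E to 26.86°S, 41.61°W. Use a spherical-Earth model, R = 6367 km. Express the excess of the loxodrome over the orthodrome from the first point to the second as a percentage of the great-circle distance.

3.7%

Great circle: σ = 1.0048 rad → d_gc = Rσ = 6397.3 km
Rhumb: Δφ = +0.6816, Δλ = -1.2238, Δψ = +1.0577, q = Δφ/Δψ = 0.6444 → d_rh = R√(Δφ²+q²Δλ²) = 6636.3 km
Excess = (6636.3 − 6397.3) / 6397.3 = 239.0 / 6397.3 = 3.74% ≈ 3.7%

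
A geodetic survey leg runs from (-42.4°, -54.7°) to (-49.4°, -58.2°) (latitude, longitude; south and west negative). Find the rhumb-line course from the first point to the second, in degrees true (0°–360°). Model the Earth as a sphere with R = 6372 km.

Meridional parts: M(φ₁)=-0.8186, M(φ₂)=-0.9945 → ΔM = -0.1759;  Δλ = -0.0611 rad
tan C = Δλ / ΔM = +0.3473 → C = 199.15°

199.2°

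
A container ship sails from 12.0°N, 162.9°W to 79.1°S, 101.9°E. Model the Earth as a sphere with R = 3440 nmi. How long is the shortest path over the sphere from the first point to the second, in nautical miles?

Haversine: a = sin²(Δφ/2)+cos φ₁ cos φ₂ sin²(Δλ/2) = 0.61046;  σ = 2·atan2(√a,√(1−a))
σ = 102.763° → d = Rσ = 3440·1.79356 = 6170 nmi

6170 nmi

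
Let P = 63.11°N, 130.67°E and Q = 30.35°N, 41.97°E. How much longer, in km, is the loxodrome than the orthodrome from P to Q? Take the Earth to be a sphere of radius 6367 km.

439 km

Great circle: cos σ = sin φ₁ sin φ₂ + cos φ₁ cos φ₂ cos Δλ,  σ = 1.0934 rad → d_gc = 6961.4 km
Rhumb line: Δψ = -0.8747, q = Δφ/Δψ = 0.6537, d_rh = R√(Δφ²+q²Δλ²) = 7400.8 km
Excess = 7400.8 − 6961.4 = 439.4 ≈ 439 km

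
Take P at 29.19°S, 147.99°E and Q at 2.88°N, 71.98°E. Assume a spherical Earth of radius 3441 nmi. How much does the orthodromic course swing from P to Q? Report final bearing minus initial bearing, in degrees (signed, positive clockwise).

+21.0°

Initial bearing θ₁ = atan2(sin Δλ cos φ₂, cos φ₁ sin φ₂ − sin φ₁ cos φ₂ cos Δλ) = 279.47°
Final bearing θ₂ = (initial bearing from the destination back to the start) + 180° = 300.44°
Δθ = θ₂ − θ₁ = +21.0°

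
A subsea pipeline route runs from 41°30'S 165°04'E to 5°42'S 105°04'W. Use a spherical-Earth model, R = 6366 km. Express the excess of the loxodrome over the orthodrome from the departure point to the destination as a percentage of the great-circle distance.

Great circle: σ = 1.5032 rad → d_gc = Rσ = 9569.4 km
Rhumb: Δφ = +0.6248, Δλ = +1.5685, Δψ = +0.6978, q = Δφ/Δψ = 0.8954 → d_rh = R√(Δφ²+q²Δλ²) = 9785.3 km
Excess = (9785.3 − 9569.4) / 9569.4 = 215.9 / 9569.4 = 2.26% ≈ 2.3%

2.3%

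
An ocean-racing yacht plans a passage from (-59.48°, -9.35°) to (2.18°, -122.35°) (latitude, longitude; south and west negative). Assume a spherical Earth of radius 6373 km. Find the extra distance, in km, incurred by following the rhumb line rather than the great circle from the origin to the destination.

726 km

Great circle: cos σ = sin φ₁ sin φ₂ + cos φ₁ cos φ₂ cos Δλ,  σ = 1.8040 rad → d_gc = 11496.6 km
Rhumb line: Δψ = +1.3370, q = Δφ/Δψ = 0.8049, d_rh = R√(Δφ²+q²Δλ²) = 12222.5 km
Excess = 12222.5 − 11496.6 = 725.9 ≈ 726 km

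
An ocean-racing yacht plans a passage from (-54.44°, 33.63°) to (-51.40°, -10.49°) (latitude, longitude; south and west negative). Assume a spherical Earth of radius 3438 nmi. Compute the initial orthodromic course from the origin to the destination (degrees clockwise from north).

N = sin Δλ·cos φ₂ = -0.4343;  D = cos φ₁ sin φ₂ − sin φ₁ cos φ₂ cos Δλ = -0.0901
initial course = atan2(N, D) = 258.27°

258.3°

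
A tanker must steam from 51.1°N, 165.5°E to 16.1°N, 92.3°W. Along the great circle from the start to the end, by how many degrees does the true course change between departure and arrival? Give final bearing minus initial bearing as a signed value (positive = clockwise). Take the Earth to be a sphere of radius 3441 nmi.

+71.4°

At departure: θ₁ = atan2(sin Δλ cos φ₂, cos φ₁ sin φ₂ − sin φ₁ cos φ₂ cos Δλ) = 70.52°
At arrival: θ₂ = atan2(sin Δλ cos φ₁, −cos φ₂ sin φ₁ + sin φ₂ cos φ₁ cos Δλ) = 141.96°
Δθ = θ₂ − θ₁ = +71.4°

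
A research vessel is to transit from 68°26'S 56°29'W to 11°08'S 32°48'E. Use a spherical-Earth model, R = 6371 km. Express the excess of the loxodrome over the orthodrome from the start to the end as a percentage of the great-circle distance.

5.5%

Great circle: σ = 1.3857 rad → d_gc = Rσ = 8828.0 km
Rhumb: Δφ = +1.0001, Δλ = +1.5583, Δψ = +1.4628, q = Δφ/Δψ = 0.6837 → d_rh = R√(Δφ²+q²Δλ²) = 9309.5 km
Excess = (9309.5 − 8828.0) / 8828.0 = 481.5 / 8828.0 = 5.454% ≈ 5.5%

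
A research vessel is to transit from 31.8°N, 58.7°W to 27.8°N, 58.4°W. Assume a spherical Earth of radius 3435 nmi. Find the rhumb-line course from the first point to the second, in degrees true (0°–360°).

176.3°

Δψ = ln[tan(π/4+φ₂/2)/tan(π/4+φ₁/2)] = -0.0805
Δλ = +0.0052 rad (taken the short way round)
course = atan2(Δλ, Δψ) = 176.28°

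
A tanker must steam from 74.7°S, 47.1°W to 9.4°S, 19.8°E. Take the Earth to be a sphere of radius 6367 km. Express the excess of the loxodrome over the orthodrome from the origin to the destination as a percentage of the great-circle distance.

Great circle: σ = 1.3081 rad → d_gc = Rσ = 8328.7 km
Rhumb: Δφ = +1.1397, Δλ = +1.1676, Δψ = +1.8428, q = Δφ/Δψ = 0.6185 → d_rh = R√(Δφ²+q²Δλ²) = 8590.5 km
Excess = (8590.5 − 8328.7) / 8328.7 = 261.8 / 8328.7 = 3.14% ≈ 3.1%

3.1%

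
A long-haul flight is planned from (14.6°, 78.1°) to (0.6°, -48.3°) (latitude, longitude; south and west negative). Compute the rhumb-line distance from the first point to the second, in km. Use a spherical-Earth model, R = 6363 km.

13965 km

Rhumb course C = atan2(Δλ, Δψ) with Δψ = ln[tan(π/4+φ₂/2)/tan(π/4+φ₁/2)] = -0.2471, Δλ = -2.2061 → C = 263.61°
d = R·|Δφ| / |cos C| = 6363·0.24435 / 0.11133 = 13965 km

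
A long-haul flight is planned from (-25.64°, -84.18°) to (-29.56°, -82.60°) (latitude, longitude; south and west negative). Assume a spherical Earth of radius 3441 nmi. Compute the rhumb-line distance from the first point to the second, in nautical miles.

250 nmi

Δψ = ln[tan(π/4+φ₂/2)/tan(π/4+φ₁/2)] = -0.0772;  Δφ = -0.0684 rad,  Δλ = +0.0276 rad
q = Δφ/Δψ = 0.8859
d = R·√(Δφ² + q²Δλ²) = 3441·0.07265 = 250 nmi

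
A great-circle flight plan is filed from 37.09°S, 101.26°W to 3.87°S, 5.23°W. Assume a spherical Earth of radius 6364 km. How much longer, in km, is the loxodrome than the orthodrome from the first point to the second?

212 km

Great circle: cos σ = sin φ₁ sin φ₂ + cos φ₁ cos φ₂ cos Δλ,  σ = 1.6137 rad → d_gc = 10269.7 km
Rhumb line: Δψ = +0.6304, q = Δφ/Δψ = 0.9198, d_rh = R√(Δφ²+q²Δλ²) = 10481.7 km
Excess = 10481.7 − 10269.7 = 212.0 ≈ 212 km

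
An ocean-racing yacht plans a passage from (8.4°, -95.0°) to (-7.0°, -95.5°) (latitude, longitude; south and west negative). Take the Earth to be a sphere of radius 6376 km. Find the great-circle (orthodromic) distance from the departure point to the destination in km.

cos σ = sin φ₁ sin φ₂ + cos φ₁ cos φ₂ cos Δλ
      = sin(8.40°)sin(-7.00°) + cos(8.40°)cos(-7.00°)cos(-0.50°) = 0.9641
σ = 15.408° → d = Rσ = 6376·0.26892 = 1715 km

1715 km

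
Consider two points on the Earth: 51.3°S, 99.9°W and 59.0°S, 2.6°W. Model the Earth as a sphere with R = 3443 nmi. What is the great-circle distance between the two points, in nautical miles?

Haversine: a = sin²(Δφ/2)+cos φ₁ cos φ₂ sin²(Δλ/2) = 0.18598;  σ = 2·atan2(√a,√(1−a))
σ = 51.094° → d = Rσ = 3443·0.89176 = 3070 nmi

3070 nmi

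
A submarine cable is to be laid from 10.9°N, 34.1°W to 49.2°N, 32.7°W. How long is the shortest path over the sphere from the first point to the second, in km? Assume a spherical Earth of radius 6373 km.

Haversine: a = sin²(Δφ/2)+cos φ₁ cos φ₂ sin²(Δλ/2) = 0.10771;  σ = 2·atan2(√a,√(1−a))
σ = 38.318° → d = Rσ = 6373·0.66877 = 4262 km

4262 km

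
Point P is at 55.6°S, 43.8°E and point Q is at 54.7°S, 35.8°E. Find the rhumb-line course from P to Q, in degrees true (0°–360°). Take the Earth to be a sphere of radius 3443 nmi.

281.1°

Meridional parts: M(φ₁)=-1.1726, M(φ₂)=-1.1451 → ΔM = +0.0275;  Δλ = -0.1396 rad
tan C = Δλ / ΔM = -5.0791 → C = 281.14°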